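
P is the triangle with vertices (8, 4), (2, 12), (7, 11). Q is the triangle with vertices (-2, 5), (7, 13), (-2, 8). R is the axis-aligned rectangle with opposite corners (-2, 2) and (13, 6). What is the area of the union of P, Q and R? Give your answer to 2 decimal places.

By inclusion–exclusion:
Individual areas: |P| = 17, |Q| = 13.5, |R| = 60.
|P∩Q| = 1.5235.
|P∩R| = 1.2143.
|Q∩R| = 0.5625.
|P∩Q∩R| = 0.
|P ∪ Q ∪ R| = 90.5 − 3.3003 + 0 = 87.20.

87.20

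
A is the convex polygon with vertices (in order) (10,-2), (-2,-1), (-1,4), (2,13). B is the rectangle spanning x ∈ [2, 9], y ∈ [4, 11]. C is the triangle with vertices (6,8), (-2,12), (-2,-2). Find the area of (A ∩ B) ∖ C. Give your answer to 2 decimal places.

|A ∩ B| = 20.5333.
|(A ∩ B) ∩ C| = 12.3273.
|(A ∩ B) ∖ C| = 20.5333 − 12.3273 = 8.21.

8.21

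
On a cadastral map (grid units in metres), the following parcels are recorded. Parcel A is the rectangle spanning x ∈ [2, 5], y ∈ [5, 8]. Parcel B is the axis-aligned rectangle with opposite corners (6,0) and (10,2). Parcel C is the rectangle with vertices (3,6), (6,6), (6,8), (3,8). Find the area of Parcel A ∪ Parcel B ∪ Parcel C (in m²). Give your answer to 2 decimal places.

By inclusion–exclusion:
Individual areas: |Parcel A| = 9, |Parcel B| = 8, |Parcel C| = 6.
|Parcel A∩Parcel B| = 0 (no overlap).
|Parcel A∩Parcel C|: x∈[3,5], y∈[6,8] → 2·2 = 4.
|Parcel B∩Parcel C| = 0 (no overlap).
|Parcel A∩Parcel B∩Parcel C| = 0.
|Parcel A ∪ Parcel B ∪ Parcel C| = 23 − 4 + 0 = 19.00.

19.00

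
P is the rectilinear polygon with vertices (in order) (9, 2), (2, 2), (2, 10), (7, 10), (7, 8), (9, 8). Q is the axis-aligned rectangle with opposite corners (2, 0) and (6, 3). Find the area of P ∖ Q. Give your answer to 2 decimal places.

|P| = 52, |P∩Q| = 4.
|P ∖ Q| = |P| − |P∩Q| = 52 − 4 = 48.00.

48.00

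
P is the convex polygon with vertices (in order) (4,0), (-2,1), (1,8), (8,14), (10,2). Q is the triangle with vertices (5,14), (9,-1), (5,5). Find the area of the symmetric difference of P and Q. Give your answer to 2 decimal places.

|P| = 97.5, |Q| = 18, |P∩Q| = 16.2137.
|P △ Q| = |P| + |Q| − 2·|P∩Q| = 97.5 + 18 − 32.4275 = 83.07.

83.07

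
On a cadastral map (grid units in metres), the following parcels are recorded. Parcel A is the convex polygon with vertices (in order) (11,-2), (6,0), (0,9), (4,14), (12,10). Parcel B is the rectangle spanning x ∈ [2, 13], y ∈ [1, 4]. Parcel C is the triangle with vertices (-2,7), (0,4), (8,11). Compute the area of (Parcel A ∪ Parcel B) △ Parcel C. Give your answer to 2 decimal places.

|Parcel A ∪ Parcel B| = 127.875.
|(Parcel A ∪ Parcel B) ∩ Parcel C| = 10.3158.
|(Parcel A ∪ Parcel B) △ Parcel C| = 127.875 + 19 − 20.6316 = 126.24.

126.24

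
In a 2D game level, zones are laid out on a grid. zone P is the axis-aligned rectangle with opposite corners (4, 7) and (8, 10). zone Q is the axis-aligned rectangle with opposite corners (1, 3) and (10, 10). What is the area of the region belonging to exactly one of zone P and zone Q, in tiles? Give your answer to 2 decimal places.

51.00

|zone P∩zone Q|: x∈[4,8], y∈[7,10] → 4·3 = 12.
|zone P △ zone Q| = |zone P| + |zone Q| − 2·|zone P∩zone Q| = 12 + 63 − 24 = 51.00.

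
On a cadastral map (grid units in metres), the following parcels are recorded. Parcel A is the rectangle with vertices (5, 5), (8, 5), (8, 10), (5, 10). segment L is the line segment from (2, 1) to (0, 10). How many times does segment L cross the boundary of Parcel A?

The segment lies entirely outside Parcel A and never meets its boundary.

0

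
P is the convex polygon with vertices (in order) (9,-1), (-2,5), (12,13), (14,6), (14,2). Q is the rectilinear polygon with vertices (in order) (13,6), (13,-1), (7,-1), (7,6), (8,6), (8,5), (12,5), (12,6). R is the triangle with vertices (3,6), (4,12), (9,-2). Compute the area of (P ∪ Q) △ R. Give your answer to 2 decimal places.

110.92

|P ∪ Q| = 126.3909.
|(P ∪ Q) ∩ R| = 18.7371.
|(P ∪ Q) △ R| = 126.3909 + 22 − 37.4742 = 110.92.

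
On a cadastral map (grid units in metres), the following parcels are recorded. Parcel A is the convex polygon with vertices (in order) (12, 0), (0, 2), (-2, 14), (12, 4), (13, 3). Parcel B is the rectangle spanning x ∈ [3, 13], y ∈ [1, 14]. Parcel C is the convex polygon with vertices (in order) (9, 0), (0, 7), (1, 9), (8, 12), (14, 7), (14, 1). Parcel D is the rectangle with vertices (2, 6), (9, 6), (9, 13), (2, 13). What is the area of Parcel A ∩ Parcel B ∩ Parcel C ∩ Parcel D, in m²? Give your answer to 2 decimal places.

13.57

The intersection is the polygon with vertices (3.5,10.071), (9,6.143), (9,6), (3,6), (3,9.857).
By the shoelace formula its area is 13.57.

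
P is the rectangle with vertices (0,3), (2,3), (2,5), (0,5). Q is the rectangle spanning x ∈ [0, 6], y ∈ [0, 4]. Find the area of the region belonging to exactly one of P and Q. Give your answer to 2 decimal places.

24.00

|P∩Q|: x∈[0,2], y∈[3,4] → 2·1 = 2.
|P △ Q| = |P| + |Q| − 2·|P∩Q| = 4 + 24 − 4 = 24.00.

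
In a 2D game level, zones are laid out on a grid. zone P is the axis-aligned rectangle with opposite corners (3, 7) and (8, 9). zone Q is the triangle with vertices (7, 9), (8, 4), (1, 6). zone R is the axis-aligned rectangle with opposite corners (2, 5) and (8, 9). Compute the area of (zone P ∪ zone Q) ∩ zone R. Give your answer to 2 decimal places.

20.06

|zone P ∪ zone Q| = 22.1.
|(zone P ∪ zone Q) ∩ zone R| = 20.06.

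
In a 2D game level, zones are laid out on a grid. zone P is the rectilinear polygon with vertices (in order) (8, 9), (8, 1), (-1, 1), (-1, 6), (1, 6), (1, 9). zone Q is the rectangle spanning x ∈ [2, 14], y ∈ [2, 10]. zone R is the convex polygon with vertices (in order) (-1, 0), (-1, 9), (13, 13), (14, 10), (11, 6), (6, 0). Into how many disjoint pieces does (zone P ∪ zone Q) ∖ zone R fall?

2

(zone P ∪ zone Q) ∖ zone R splits into 2 disjoint pieces (area 25.4167, area 0.0357).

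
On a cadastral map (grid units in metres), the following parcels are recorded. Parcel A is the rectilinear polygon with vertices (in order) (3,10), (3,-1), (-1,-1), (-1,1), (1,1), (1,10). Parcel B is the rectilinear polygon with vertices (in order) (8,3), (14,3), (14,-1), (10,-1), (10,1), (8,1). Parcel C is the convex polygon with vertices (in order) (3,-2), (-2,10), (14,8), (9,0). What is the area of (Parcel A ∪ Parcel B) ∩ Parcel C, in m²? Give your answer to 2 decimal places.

|Parcel A ∪ Parcel B| = 46.
|(Parcel A ∪ Parcel B) ∩ Parcel C| = 22.49.

22.49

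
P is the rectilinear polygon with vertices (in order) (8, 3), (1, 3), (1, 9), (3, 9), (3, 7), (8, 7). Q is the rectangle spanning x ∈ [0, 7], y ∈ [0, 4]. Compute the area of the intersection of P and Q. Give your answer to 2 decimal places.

6.00

The intersection is the polygon with vertices (1,3), (1,4), (7,4), (7,3).
By the shoelace formula its area is 6.00.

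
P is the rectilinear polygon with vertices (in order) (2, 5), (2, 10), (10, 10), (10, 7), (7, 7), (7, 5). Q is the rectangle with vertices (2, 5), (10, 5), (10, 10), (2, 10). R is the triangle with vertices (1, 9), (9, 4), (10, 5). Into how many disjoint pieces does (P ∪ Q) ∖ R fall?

2

(P ∪ Q) ∖ R splits into 2 disjoint pieces (area 25.7778, area 9.1125).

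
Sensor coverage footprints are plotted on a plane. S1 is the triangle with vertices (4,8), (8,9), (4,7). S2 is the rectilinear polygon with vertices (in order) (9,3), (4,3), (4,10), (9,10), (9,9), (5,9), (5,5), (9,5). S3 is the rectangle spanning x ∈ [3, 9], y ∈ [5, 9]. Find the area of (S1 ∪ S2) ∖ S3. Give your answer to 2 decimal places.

15.00

|S1 ∪ S2| = 20.125.
|(S1 ∪ S2) ∩ S3| = 5.125.
|(S1 ∪ S2) ∖ S3| = 20.125 − 5.125 = 15.00.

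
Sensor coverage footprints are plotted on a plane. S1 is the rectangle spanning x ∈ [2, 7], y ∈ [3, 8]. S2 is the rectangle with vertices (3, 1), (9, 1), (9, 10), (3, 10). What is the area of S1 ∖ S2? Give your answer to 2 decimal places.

5.00

|S1∩S2|: x∈[3,7], y∈[3,8] → 4·5 = 20.
|S1| = 25.
|S1 ∖ S2| = |S1| − |S1∩S2| = 25 − 20 = 5.00.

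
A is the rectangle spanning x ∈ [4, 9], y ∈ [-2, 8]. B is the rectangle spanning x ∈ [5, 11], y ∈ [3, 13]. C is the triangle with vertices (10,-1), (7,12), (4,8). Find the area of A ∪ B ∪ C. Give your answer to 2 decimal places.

By inclusion–exclusion:
Individual areas: |A| = 50, |B| = 60, |C| = 25.5.
|A∩B|: x∈[5,9], y∈[3,8] → 4·5 = 20.
|A∩C| = 16.2372.
|B∩C| = 20.5962.
|A∩B∩C| = 13.4038.
|A ∪ B ∪ C| = 135.5 − 56.8333 + 13.4038 = 92.07.

92.07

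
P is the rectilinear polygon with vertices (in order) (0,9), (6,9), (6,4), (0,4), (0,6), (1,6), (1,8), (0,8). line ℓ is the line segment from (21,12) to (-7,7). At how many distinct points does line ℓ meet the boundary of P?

2

The segment meets the boundary at (0,8.25), (4.2,9).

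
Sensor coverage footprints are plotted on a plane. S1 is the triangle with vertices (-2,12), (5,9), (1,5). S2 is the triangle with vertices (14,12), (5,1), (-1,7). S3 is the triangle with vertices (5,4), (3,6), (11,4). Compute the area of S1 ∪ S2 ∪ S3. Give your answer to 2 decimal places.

By inclusion–exclusion:
Individual areas: |S1| = 20, |S2| = 60, |S3| = 6.
|S1∩S2| = 6.6667.
|S1∩S3| = 0.
|S2∩S3| = 4.6955.
|S1∩S2∩S3| = 0.
|S1 ∪ S2 ∪ S3| = 86 − 11.3622 + 0 = 74.64.

74.64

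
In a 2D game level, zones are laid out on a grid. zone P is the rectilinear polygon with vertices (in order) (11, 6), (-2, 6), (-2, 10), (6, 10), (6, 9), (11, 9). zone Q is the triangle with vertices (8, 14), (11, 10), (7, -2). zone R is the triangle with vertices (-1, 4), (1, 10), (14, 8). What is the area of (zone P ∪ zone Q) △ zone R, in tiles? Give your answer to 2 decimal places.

|zone P ∪ zone Q| = 65.2812.
|(zone P ∪ zone Q) ∩ zone R| = 32.1013.
|(zone P ∪ zone Q) △ zone R| = 65.2812 + 41 − 64.2026 = 42.08.

42.08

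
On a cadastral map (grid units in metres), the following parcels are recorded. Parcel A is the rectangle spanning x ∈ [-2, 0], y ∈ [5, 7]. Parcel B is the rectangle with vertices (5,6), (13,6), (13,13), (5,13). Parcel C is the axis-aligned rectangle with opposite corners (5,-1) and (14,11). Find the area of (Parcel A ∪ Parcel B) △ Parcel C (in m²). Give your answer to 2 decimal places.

|Parcel A ∪ Parcel B| = 60.
|(Parcel A ∪ Parcel B) ∩ Parcel C| = 40.
|(Parcel A ∪ Parcel B) △ Parcel C| = 60 + 108 − 80 = 88.00.

88.00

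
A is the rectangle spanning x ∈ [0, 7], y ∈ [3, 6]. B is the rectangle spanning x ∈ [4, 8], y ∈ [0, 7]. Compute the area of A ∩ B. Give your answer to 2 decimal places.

|A∩B|: x∈[4,7], y∈[3,6] → 3·3 = 9.

9.00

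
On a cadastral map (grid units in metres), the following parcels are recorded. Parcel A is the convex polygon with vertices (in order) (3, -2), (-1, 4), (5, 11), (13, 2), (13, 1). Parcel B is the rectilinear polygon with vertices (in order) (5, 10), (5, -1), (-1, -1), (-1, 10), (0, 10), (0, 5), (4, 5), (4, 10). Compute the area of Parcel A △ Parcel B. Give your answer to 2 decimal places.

|Parcel A| = 98, |Parcel B| = 46, |Parcel A∩Parcel B| = 32.2381.
|Parcel A △ Parcel B| = |Parcel A| + |Parcel B| − 2·|Parcel A∩Parcel B| = 98 + 46 − 64.4762 = 79.52.

79.52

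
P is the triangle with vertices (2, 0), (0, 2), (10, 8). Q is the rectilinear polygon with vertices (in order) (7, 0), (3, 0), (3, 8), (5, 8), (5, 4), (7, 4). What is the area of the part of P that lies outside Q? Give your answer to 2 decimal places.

|P| = 16, |P∩Q| = 5.3.
|P ∖ Q| = |P| − |P∩Q| = 16 − 5.3 = 10.70.

10.70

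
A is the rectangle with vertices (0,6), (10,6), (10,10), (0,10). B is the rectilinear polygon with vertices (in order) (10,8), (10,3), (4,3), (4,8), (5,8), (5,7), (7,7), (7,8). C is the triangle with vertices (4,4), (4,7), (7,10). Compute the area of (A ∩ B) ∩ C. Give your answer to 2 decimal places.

1.75

The region (A ∩ B) ∩ C is the polygon with vertices (4,6), (4,7), (5,8), (5,7), (5.5,7), (5,6).
By the shoelace formula its area is 1.75.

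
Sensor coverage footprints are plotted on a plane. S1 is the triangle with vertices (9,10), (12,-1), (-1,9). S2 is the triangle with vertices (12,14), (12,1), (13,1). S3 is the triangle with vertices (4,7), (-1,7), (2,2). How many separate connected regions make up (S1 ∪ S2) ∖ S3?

2

(S1 ∪ S2) ∖ S3 splits into 2 disjoint pieces (area 54.8059, area 6.5).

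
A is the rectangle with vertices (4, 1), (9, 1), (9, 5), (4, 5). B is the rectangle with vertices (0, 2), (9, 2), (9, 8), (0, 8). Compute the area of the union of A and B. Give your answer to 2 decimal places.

By inclusion–exclusion:
Individual areas: |A| = 20, |B| = 54.
|A∩B|: x∈[4,9], y∈[2,5] → 5·3 = 15.
|A ∪ B| = 74 − 15 = 59.00.

59.00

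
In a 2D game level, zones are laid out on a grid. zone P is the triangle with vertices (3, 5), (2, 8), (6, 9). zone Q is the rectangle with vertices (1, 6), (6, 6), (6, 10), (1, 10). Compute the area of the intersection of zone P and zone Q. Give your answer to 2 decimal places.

5.96

The intersection is the polygon with vertices (2,8), (6,9), (3.75,6), (2.667,6).
By the shoelace formula its area is 5.96.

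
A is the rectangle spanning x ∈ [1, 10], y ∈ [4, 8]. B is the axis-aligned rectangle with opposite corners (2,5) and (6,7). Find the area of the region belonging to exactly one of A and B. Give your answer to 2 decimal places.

|A∩B|: x∈[2,6], y∈[5,7] → 4·2 = 8.
|A △ B| = |A| + |B| − 2·|A∩B| = 36 + 8 − 16 = 28.00.

28.00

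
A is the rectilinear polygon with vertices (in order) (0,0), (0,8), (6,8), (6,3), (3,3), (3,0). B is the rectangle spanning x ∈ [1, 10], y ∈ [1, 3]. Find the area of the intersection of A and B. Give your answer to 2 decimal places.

4.00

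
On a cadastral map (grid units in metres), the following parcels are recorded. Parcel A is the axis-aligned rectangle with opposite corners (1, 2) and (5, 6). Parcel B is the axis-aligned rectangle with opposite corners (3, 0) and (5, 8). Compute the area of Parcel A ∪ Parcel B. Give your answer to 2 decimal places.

24.00

By inclusion–exclusion:
Individual areas: |Parcel A| = 16, |Parcel B| = 16.
|Parcel A∩Parcel B|: x∈[3,5], y∈[2,6] → 2·4 = 8.
|Parcel A ∪ Parcel B| = 32 − 8 = 24.00.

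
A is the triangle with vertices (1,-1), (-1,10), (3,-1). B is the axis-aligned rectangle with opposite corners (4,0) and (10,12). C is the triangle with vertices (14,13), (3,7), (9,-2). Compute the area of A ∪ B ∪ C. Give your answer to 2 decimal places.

105.66

By inclusion–exclusion:
Individual areas: |A| = 11, |B| = 72, |C| = 67.5.
|A∩B| = 0.
|A∩C| = 0.
|B∩C| = 44.8409.
|A∩B∩C| = 0.
|A ∪ B ∪ C| = 150.5 − 44.8409 + 0 = 105.66.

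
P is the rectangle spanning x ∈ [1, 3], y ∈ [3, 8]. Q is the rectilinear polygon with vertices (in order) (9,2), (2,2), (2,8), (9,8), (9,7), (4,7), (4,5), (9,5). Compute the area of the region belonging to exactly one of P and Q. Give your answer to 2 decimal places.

32.00

|P| = 10, |Q| = 32, |P∩Q| = 5.
|P △ Q| = |P| + |Q| − 2·|P∩Q| = 10 + 32 − 10 = 32.00.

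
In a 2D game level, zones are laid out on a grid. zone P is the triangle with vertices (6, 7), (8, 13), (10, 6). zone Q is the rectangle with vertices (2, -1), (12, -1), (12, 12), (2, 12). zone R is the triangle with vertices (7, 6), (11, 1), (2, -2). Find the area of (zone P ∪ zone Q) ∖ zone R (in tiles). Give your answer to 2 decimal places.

103.00

|zone P ∪ zone Q| = 130.3095.
|(zone P ∪ zone Q) ∩ zone R| = 27.3125.
|(zone P ∪ zone Q) ∖ zone R| = 130.3095 − 27.3125 = 103.00.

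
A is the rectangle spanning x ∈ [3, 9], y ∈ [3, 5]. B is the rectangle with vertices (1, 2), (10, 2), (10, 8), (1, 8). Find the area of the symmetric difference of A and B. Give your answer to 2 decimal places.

42.00

|A∩B|: x∈[3,9], y∈[3,5] → 6·2 = 12.
|A △ B| = |A| + |B| − 2·|A∩B| = 12 + 54 − 24 = 42.00.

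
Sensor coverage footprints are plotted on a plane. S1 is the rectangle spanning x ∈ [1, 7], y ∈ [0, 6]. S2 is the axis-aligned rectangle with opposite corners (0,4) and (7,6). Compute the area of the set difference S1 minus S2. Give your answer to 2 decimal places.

24.00

|S1∩S2|: x∈[1,7], y∈[4,6] → 6·2 = 12.
|S1| = 36.
|S1 ∖ S2| = |S1| − |S1∩S2| = 36 − 12 = 24.00.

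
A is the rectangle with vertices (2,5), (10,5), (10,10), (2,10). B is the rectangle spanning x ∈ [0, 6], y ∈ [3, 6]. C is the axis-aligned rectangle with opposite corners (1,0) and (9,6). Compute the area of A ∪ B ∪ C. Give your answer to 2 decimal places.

84.00

By inclusion–exclusion:
Individual areas: |A| = 40, |B| = 18, |C| = 48.
|A∩B|: x∈[2,6], y∈[5,6] → 4·1 = 4.
|A∩C|: x∈[2,9], y∈[5,6] → 7·1 = 7.
|B∩C|: x∈[1,6], y∈[3,6] → 5·3 = 15.
|A∩B∩C| = 4.
|A ∪ B ∪ C| = 106 − 26 + 4 = 84.00.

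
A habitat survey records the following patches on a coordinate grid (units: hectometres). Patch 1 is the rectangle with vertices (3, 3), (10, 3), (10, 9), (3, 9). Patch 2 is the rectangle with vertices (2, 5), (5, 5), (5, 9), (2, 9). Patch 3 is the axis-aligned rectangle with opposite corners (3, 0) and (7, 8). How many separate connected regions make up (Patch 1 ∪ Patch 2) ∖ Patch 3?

(Patch 1 ∪ Patch 2) ∖ Patch 3 is a single connected region.

1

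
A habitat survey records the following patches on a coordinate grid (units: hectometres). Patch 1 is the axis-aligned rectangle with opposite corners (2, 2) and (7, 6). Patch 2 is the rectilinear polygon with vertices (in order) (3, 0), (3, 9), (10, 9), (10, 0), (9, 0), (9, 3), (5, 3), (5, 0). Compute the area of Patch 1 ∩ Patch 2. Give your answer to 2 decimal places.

14.00

The intersection is the polygon with vertices (7,6), (7,3), (5,3), (5,2), (3,2), (3,6).
By the shoelace formula its area is 14.00.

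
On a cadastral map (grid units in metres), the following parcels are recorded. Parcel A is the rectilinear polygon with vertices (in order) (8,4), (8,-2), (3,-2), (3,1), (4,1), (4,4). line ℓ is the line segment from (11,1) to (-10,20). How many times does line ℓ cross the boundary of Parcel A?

The segment meets the boundary at (7.684,4), (8,3.714).

2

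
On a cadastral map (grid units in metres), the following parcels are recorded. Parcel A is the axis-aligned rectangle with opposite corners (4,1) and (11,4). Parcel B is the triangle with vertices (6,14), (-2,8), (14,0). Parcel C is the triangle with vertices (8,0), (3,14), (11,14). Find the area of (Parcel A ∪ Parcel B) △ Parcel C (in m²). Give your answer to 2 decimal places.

|Parcel A ∪ Parcel B| = 94.75.
|(Parcel A ∪ Parcel B) ∩ Parcel C| = 37.1432.
|(Parcel A ∪ Parcel B) △ Parcel C| = 94.75 + 56 − 74.2864 = 76.46.

76.46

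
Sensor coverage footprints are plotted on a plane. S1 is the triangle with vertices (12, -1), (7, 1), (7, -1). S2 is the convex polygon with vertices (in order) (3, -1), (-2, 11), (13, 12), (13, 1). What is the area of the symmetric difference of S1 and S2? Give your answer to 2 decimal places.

150.10

|S1| = 5, |S2| = 147.5, |S1∩S2| = 1.2.
|S1 △ S2| = |S1| + |S2| − 2·|S1∩S2| = 5 + 147.5 − 2.4 = 150.10.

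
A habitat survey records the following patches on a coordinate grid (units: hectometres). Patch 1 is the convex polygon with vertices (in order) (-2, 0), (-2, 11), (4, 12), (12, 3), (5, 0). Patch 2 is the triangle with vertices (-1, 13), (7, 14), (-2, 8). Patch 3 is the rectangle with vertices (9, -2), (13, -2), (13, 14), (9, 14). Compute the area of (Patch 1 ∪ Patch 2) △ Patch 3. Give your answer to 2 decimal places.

179.95

|Patch 1 ∪ Patch 2| = 129.931.
|(Patch 1 ∪ Patch 2) ∩ Patch 3| = 6.9911.
|(Patch 1 ∪ Patch 2) △ Patch 3| = 129.931 + 64 − 13.9821 = 179.95.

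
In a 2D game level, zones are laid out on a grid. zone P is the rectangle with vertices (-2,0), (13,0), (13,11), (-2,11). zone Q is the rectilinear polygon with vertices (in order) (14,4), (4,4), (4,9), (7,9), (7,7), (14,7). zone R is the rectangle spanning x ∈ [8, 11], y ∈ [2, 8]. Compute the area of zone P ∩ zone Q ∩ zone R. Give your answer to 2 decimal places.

9.00

The intersection is the polygon with vertices (8,4), (8,7), (11,7), (11,4).
By the shoelace formula its area is 9.00.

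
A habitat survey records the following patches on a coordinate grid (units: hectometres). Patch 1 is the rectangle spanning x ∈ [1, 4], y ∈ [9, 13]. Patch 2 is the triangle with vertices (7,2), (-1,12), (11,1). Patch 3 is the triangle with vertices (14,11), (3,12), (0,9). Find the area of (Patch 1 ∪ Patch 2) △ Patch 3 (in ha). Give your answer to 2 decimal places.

|Patch 1 ∪ Patch 2| = 27.3576.
|(Patch 1 ∪ Patch 2) ∩ Patch 3| = 5.9387.
|(Patch 1 ∪ Patch 2) △ Patch 3| = 27.3576 + 18 − 11.8773 = 33.48.

33.48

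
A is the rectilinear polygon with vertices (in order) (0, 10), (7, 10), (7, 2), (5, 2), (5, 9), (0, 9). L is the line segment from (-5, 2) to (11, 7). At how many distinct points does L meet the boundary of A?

2

The segment meets the boundary at (7,5.75), (5,5.125).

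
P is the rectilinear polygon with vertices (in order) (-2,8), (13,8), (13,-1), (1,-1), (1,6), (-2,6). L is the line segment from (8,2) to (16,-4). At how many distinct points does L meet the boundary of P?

1

The segment meets the boundary at (12,-1).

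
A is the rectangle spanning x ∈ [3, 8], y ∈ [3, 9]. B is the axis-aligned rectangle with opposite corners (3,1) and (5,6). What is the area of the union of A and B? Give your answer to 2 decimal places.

34.00

By inclusion–exclusion:
Individual areas: |A| = 30, |B| = 10.
|A∩B|: x∈[3,5], y∈[3,6] → 2·3 = 6.
|A ∪ B| = 40 − 6 = 34.00.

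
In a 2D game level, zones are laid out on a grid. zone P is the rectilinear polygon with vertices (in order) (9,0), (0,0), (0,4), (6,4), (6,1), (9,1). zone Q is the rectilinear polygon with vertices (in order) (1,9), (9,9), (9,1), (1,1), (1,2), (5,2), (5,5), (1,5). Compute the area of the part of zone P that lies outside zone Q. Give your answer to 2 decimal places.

20.00

|zone P| = 27, |zone P∩zone Q| = 7.
|zone P ∖ zone Q| = |zone P| − |zone P∩zone Q| = 27 − 7 = 20.00.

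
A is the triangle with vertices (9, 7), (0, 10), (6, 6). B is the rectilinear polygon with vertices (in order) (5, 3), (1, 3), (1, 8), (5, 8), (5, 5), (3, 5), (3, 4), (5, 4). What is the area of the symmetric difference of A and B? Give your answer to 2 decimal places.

24.33

|A| = 9, |B| = 18, |A∩B| = 1.3333.
|A △ B| = |A| + |B| − 2·|A∩B| = 9 + 18 − 2.6667 = 24.33.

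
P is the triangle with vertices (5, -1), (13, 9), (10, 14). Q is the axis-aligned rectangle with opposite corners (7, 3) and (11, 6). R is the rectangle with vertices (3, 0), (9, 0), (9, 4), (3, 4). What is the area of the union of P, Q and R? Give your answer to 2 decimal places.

57.97

By inclusion–exclusion:
Individual areas: |P| = 35, |Q| = 12, |R| = 24.
|P∩Q| = 7.0333.
|P∩R| = 5.6.
|Q∩R|: x∈[7,9], y∈[3,4] → 2·1 = 2.
|P∩Q∩R| = 1.6.
|P ∪ Q ∪ R| = 71 − 14.6333 + 1.6 = 57.97.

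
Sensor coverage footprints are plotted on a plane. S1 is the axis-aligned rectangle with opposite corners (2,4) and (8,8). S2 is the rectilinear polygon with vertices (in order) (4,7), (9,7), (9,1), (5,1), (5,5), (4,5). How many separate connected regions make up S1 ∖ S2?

1

S1 ∖ S2 is a single connected region.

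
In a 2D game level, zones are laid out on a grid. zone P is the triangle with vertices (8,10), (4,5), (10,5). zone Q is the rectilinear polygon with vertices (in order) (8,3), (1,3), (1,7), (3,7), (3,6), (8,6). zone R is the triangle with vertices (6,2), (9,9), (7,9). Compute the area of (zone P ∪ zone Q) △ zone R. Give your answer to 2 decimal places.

28.18

|zone P ∪ zone Q| = 34.4.
|(zone P ∪ zone Q) ∩ zone R| = 6.6095.
|(zone P ∪ zone Q) △ zone R| = 34.4 + 7 − 13.2189 = 28.18.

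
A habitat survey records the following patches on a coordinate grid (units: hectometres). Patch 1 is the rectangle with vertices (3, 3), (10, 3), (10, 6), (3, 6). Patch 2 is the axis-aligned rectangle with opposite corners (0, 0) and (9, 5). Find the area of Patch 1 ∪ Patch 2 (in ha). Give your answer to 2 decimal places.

By inclusion–exclusion:
Individual areas: |Patch 1| = 21, |Patch 2| = 45.
|Patch 1∩Patch 2|: x∈[3,9], y∈[3,5] → 6·2 = 12.
|Patch 1 ∪ Patch 2| = 66 − 12 = 54.00.

54.00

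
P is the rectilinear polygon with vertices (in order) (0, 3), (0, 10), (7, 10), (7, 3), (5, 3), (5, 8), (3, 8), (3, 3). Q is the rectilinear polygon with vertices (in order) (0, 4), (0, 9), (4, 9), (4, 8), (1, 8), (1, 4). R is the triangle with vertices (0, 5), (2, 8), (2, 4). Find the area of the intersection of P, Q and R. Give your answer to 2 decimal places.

1.00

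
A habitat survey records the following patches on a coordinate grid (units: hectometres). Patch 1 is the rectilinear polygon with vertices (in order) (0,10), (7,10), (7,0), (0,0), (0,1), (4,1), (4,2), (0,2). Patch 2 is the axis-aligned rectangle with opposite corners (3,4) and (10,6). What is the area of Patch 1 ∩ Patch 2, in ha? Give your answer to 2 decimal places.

8.00

The intersection is the polygon with vertices (7,4), (3,4), (3,6), (7,6).
By the shoelace formula its area is 8.00.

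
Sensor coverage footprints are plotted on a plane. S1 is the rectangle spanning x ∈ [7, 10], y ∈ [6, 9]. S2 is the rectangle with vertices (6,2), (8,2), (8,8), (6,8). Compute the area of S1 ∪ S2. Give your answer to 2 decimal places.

By inclusion–exclusion:
Individual areas: |S1| = 9, |S2| = 12.
|S1∩S2|: x∈[7,8], y∈[6,8] → 1·2 = 2.
|S1 ∪ S2| = 21 − 2 = 19.00.

19.00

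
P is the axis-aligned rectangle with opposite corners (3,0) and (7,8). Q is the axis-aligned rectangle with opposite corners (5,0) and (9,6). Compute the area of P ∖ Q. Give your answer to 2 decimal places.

|P∩Q|: x∈[5,7], y∈[0,6] → 2·6 = 12.
|P| = 32.
|P ∖ Q| = |P| − |P∩Q| = 32 − 12 = 20.00.

20.00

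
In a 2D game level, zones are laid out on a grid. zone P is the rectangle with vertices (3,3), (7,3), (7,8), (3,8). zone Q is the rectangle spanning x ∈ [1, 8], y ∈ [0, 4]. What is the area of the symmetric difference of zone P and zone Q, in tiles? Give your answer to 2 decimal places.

40.00

|zone P∩zone Q|: x∈[3,7], y∈[3,4] → 4·1 = 4.
|zone P △ zone Q| = |zone P| + |zone Q| − 2·|zone P∩zone Q| = 20 + 28 − 8 = 40.00.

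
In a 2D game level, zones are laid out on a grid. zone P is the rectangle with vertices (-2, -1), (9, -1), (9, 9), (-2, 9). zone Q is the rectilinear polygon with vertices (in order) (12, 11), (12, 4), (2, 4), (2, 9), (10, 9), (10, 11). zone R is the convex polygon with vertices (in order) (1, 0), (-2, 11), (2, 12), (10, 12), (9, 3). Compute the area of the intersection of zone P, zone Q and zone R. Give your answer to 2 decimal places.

35.00

The intersection is the polygon with vertices (2,4), (2,9), (9,9), (9,4).
By the shoelace formula its area is 35.00.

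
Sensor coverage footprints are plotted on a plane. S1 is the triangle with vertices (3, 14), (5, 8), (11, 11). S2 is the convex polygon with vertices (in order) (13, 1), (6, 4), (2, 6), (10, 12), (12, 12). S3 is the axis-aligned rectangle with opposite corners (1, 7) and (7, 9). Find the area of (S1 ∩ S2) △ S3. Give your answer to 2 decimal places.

|S1 ∩ S2| = 4.6472.
|(S1 ∩ S2) ∩ S3| = 0.6333.
|(S1 ∩ S2) △ S3| = 4.6472 + 12 − 1.2667 = 15.38.

15.38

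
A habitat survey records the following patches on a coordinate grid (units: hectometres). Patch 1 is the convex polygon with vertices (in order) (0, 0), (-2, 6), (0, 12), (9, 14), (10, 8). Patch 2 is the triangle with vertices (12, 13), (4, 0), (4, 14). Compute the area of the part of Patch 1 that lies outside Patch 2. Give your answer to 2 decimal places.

57.63

|Patch 1| = 100, |Patch 1∩Patch 2| = 42.3712.
|Patch 1 ∖ Patch 2| = |Patch 1| − |Patch 1∩Patch 2| = 100 − 42.3712 = 57.63.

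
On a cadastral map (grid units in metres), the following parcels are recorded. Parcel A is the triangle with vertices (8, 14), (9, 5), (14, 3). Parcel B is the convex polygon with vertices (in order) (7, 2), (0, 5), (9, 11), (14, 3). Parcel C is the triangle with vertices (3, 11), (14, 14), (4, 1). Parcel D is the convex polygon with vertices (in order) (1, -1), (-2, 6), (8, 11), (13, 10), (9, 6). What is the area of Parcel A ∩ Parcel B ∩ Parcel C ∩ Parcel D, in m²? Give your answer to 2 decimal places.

The intersection is the polygon with vertices (8.769,10.846), (9.143,10.771), (10.207,9.069), (8.757,7.184), (8.379,10.586).
By the shoelace formula its area is 3.63.

3.63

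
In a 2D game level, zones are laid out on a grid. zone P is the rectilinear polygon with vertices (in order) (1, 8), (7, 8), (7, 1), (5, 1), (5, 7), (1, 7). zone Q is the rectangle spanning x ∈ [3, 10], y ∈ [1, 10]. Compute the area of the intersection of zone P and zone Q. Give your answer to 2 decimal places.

The intersection is the polygon with vertices (7,8), (7,1), (5,1), (5,7), (3,7), (3,8).
By the shoelace formula its area is 16.00.

16.00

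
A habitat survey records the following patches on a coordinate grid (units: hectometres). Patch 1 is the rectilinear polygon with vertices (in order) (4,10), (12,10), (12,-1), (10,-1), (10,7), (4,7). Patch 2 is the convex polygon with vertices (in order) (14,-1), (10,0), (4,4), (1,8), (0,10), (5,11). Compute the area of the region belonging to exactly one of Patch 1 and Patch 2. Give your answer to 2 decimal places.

|Patch 1| = 40, |Patch 2| = 60.5, |Patch 1∩Patch 2| = 15.125.
|Patch 1 △ Patch 2| = |Patch 1| + |Patch 2| − 2·|Patch 1∩Patch 2| = 40 + 60.5 − 30.25 = 70.25.

70.25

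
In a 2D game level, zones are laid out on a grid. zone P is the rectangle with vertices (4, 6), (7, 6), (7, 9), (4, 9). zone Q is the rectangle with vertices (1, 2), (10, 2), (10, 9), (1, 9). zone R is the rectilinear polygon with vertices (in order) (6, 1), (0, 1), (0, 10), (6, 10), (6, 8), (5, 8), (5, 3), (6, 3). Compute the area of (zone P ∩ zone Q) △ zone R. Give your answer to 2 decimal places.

|zone P ∩ zone Q| = 9.
|(zone P ∩ zone Q) ∩ zone R| = 4.
|(zone P ∩ zone Q) △ zone R| = 9 + 49 − 8 = 50.00.

50.00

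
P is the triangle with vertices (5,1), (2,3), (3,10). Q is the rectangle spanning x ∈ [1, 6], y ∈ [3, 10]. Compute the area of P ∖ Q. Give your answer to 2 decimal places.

2.56

|P| = 11.5, |P∩Q| = 8.9444.
|P ∖ Q| = |P| − |P∩Q| = 11.5 − 8.9444 = 2.56.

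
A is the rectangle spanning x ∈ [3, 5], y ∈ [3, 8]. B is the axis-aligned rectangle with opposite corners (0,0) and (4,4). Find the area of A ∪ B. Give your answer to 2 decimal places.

25.00

By inclusion–exclusion:
Individual areas: |A| = 10, |B| = 16.
|A∩B|: x∈[3,4], y∈[3,4] → 1·1 = 1.
|A ∪ B| = 26 − 1 = 25.00.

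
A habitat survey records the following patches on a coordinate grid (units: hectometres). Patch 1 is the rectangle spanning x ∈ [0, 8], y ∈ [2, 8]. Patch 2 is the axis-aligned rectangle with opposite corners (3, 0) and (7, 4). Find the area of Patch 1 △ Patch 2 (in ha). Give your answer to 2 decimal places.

|Patch 1∩Patch 2|: x∈[3,7], y∈[2,4] → 4·2 = 8.
|Patch 1 △ Patch 2| = |Patch 1| + |Patch 2| − 2·|Patch 1∩Patch 2| = 48 + 16 − 16 = 48.00.

48.00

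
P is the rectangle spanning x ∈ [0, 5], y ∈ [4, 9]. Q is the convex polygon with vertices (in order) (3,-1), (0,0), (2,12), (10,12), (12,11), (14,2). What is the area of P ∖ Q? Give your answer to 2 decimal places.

5.42

|P| = 25, |P∩Q| = 19.5833.
|P ∖ Q| = |P| − |P∩Q| = 25 − 19.5833 = 5.42.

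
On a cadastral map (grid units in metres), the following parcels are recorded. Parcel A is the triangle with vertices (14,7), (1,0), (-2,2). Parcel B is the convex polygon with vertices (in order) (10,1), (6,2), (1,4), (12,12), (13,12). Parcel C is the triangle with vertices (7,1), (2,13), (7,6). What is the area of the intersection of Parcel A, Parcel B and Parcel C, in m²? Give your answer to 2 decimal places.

1.83

The intersection is the polygon with vertices (7,4.812), (7,3.231), (6.241,2.822), (5.595,4.373).
By the shoelace formula its area is 1.83.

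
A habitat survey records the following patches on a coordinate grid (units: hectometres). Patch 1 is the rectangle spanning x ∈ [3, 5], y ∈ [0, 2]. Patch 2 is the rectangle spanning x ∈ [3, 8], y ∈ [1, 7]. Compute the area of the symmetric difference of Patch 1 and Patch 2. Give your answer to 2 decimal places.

|Patch 1∩Patch 2|: x∈[3,5], y∈[1,2] → 2·1 = 2.
|Patch 1 △ Patch 2| = |Patch 1| + |Patch 2| − 2·|Patch 1∩Patch 2| = 4 + 30 − 4 = 30.00.

30.00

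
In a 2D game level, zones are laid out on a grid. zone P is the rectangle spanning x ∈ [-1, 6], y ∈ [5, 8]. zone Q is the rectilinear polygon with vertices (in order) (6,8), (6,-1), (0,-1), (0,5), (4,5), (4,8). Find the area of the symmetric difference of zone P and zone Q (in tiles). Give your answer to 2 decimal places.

|zone P| = 21, |zone Q| = 42, |zone P∩zone Q| = 6.
|zone P △ zone Q| = |zone P| + |zone Q| − 2·|zone P∩zone Q| = 21 + 42 − 12 = 51.00.

51.00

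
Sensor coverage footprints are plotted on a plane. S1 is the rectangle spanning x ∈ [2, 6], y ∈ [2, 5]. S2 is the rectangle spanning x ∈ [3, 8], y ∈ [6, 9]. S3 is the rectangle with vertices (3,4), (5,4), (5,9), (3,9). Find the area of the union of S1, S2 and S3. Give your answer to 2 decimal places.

29.00

By inclusion–exclusion:
Individual areas: |S1| = 12, |S2| = 15, |S3| = 10.
|S1∩S2| = 0 (no overlap).
|S1∩S3|: x∈[3,5], y∈[4,5] → 2·1 = 2.
|S2∩S3|: x∈[3,5], y∈[6,9] → 2·3 = 6.
|S1∩S2∩S3| = 0.
|S1 ∪ S2 ∪ S3| = 37 − 8 + 0 = 29.00.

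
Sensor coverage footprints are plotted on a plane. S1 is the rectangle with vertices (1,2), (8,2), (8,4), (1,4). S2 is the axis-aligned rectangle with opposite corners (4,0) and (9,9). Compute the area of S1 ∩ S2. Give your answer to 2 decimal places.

8.00

|S1∩S2|: x∈[4,8], y∈[2,4] → 4·2 = 8.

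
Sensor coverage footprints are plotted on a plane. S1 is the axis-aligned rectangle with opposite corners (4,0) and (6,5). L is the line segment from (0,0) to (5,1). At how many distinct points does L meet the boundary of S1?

The segment meets the boundary at (4,0.8).

1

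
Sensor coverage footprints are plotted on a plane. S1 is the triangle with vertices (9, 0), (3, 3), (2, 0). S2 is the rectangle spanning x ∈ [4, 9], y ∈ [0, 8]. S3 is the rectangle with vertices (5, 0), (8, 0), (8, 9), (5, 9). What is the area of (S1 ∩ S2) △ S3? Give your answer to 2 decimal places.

|S1 ∩ S2| = 6.25.
|(S1 ∩ S2) ∩ S3| = 3.75.
|(S1 ∩ S2) △ S3| = 6.25 + 27 − 7.5 = 25.75.

25.75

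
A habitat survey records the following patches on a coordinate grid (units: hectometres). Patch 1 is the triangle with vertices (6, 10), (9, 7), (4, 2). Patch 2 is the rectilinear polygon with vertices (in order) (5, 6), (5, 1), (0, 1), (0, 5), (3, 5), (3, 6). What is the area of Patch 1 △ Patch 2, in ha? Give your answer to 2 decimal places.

34.00

|Patch 1| = 15, |Patch 2| = 22, |Patch 1∩Patch 2| = 1.5.
|Patch 1 △ Patch 2| = |Patch 1| + |Patch 2| − 2·|Patch 1∩Patch 2| = 15 + 22 − 3 = 34.00.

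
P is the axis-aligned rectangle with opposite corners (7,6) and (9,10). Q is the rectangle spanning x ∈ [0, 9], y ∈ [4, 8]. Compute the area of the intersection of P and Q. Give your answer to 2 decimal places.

|P∩Q|: x∈[7,9], y∈[6,8] → 2·2 = 4.

4.00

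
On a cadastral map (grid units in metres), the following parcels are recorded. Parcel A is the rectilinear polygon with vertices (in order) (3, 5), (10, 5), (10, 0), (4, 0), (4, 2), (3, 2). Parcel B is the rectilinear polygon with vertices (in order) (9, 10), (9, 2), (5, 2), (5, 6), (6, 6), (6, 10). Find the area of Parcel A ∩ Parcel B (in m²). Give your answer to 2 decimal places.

12.00

The intersection is the polygon with vertices (9,5), (9,2), (5,2), (5,5).
By the shoelace formula its area is 12.00.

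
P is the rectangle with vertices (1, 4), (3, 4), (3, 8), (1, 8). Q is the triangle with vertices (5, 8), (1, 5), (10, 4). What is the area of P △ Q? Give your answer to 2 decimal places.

20.06

|P| = 8, |Q| = 15.5, |P∩Q| = 1.7222.
|P △ Q| = |P| + |Q| − 2·|P∩Q| = 8 + 15.5 − 3.4444 = 20.06.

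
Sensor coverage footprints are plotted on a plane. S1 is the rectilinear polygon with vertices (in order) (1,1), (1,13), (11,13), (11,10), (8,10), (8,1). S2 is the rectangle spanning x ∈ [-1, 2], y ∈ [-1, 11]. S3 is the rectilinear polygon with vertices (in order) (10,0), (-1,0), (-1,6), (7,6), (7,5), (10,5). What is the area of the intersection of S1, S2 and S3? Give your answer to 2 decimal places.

The intersection is the polygon with vertices (2,1), (1,1), (1,6), (2,6).
By the shoelace formula its area is 5.00.

5.00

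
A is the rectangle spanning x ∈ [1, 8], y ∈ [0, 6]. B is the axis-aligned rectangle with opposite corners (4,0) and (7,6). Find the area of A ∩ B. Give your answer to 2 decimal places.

18.00

|A∩B|: x∈[4,7], y∈[0,6] → 3·6 = 18.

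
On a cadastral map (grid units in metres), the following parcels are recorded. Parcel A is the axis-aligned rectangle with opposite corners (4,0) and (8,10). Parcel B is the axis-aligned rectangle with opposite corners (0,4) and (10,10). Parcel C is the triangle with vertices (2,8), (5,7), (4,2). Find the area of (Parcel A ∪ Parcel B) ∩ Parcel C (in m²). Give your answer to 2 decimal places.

7.33

The region (Parcel A ∪ Parcel B) ∩ Parcel C is the polygon with vertices (4,4), (3.333,4), (2,8), (5,7), (4,2).
By the shoelace formula its area is 7.33.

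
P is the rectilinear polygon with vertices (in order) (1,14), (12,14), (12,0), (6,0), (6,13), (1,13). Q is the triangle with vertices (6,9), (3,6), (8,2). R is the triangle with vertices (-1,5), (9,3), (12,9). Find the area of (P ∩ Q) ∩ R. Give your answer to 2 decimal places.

3.97

The region (P ∩ Q) ∩ R is the polygon with vertices (7.636,3.273), (6,3.6), (6,7.154), (6.485,7.303).
By the shoelace formula its area is 3.97.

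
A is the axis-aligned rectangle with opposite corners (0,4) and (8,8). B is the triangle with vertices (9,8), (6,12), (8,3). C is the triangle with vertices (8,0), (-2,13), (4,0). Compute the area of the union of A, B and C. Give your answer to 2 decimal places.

56.22

By inclusion–exclusion:
Individual areas: |A| = 32, |B| = 9.5, |C| = 26.
|A∩B| = 2.6667.
|A∩C| = 8.6154.
|B∩C| = 0.
|A∩B∩C| = 0.
|A ∪ B ∪ C| = 67.5 − 11.2821 + 0 = 56.22.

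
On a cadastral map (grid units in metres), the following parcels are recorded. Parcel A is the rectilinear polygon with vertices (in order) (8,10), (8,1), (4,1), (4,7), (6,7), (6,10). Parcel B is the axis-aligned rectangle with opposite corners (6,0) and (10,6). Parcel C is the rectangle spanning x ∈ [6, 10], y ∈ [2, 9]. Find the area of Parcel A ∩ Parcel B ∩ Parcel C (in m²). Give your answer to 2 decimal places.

The intersection is the polygon with vertices (6,6), (8,6), (8,2), (6,2).
By the shoelace formula its area is 8.00.

8.00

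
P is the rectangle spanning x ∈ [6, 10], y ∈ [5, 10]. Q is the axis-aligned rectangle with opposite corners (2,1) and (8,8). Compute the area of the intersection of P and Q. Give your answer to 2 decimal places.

6.00

|P∩Q|: x∈[6,8], y∈[5,8] → 2·3 = 6.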